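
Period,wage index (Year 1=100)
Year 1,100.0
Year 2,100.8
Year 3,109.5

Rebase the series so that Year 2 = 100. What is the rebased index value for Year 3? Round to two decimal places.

108.63

Rebased(Year 3) = 109.5 / 100.8 × 100 = 108.6310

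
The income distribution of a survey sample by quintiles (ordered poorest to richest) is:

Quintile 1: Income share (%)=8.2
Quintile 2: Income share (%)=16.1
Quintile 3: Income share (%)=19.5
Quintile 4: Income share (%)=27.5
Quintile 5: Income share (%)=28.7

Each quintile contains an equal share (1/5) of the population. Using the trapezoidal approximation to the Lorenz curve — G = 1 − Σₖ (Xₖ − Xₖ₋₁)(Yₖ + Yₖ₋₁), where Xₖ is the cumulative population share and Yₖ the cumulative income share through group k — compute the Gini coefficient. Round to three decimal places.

0.210

Cumulative income shares Yₖ: 0.0820, 0.2430, 0.4380, 0.7130, 1.0000
Σ (Xₖ−Xₖ₋₁)(Yₖ+Yₖ₋₁) = (1/5)(0.0820+0.0000) + (1/5)(0.2430+0.0820) + (1/5)(0.4380+0.2430) + (1/5)(0.7130+0.4380) + (1/5)(1.0000+0.7130)
  = 0.0164 + 0.0650 + 0.1362 + 0.2302 + 0.3426 = 0.7904
G = 1 − 0.7904 = 0.2096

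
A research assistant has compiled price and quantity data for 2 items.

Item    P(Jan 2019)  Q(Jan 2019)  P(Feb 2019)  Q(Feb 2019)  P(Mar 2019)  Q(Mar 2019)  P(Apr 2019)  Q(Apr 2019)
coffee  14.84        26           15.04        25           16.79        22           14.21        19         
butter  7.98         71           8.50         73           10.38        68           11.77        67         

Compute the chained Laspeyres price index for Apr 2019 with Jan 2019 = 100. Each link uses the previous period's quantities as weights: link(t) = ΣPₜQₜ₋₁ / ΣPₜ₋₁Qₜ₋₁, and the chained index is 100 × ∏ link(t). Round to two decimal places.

Link Jan 2019→Feb 2019:
ΣP(Feb 2019)Q(Jan 2019) = 15.04×26 + 8.50×71 = 391.04 + 603.5 = 994.54
ΣP(Jan 2019)Q(Jan 2019) = 14.84×26 + 7.98×71 = 385.84 + 566.58 = 952.42
link = 994.54/952.42 = 1.044224
Link Feb 2019→Mar 2019:
ΣP(Mar 2019)Q(Feb 2019) = 16.79×25 + 10.38×73 = 419.75 + 757.74 = 1177.49
ΣP(Feb 2019)Q(Feb 2019) = 15.04×25 + 8.50×73 = 376 + 620.5 = 996.5
link = 1177.49/996.5 = 1.181626
Link Mar 2019→Apr 2019:
ΣP(Apr 2019)Q(Mar 2019) = 14.21×22 + 11.77×68 = 312.62 + 800.36 = 1112.98
ΣP(Mar 2019)Q(Mar 2019) = 16.79×22 + 10.38×68 = 369.38 + 705.84 = 1075.22
link = 1112.98/1075.22 = 1.035118
Chained index = 100 × 1.044224 × 1.181626 × 1.035118 = 127.7214

127.72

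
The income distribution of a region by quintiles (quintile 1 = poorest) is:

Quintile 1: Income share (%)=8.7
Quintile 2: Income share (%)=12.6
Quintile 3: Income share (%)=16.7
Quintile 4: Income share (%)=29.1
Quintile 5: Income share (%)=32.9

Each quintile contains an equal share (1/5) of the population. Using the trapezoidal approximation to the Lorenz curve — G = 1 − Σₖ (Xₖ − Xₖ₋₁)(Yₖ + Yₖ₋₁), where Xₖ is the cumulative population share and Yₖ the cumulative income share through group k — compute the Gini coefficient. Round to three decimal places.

0.260

Cumulative income shares Yₖ: 0.0870, 0.2130, 0.3800, 0.6710, 1.0000
Σ (Xₖ−Xₖ₋₁)(Yₖ+Yₖ₋₁) = (1/5)(0.0870+0.0000) + (1/5)(0.2130+0.0870) + (1/5)(0.3800+0.2130) + (1/5)(0.6710+0.3800) + (1/5)(1.0000+0.6710)
  = 0.0174 + 0.0600 + 0.1186 + 0.2102 + 0.3342 = 0.7404
G = 1 − 0.7404 = 0.2596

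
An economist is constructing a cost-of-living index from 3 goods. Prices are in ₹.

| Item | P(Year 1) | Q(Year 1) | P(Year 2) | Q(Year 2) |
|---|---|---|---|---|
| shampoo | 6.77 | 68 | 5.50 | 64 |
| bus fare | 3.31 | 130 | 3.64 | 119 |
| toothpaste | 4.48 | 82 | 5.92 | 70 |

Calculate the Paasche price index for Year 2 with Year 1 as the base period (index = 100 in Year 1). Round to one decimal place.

Paasche price index uses current-period quantities as weights.
ΣP(Year 2)·Q(Year 2) = 5.50×64 + 3.64×119 + 5.92×70 = 352 + 433.16 + 414.4 = 1199.56
ΣP(Year 1)·Q(Year 2) = 6.77×64 + 3.31×119 + 4.48×70 = 433.28 + 393.89 + 313.6 = 1140.77
Index = 1199.56 / 1140.77 × 100 = 105.1535

105.2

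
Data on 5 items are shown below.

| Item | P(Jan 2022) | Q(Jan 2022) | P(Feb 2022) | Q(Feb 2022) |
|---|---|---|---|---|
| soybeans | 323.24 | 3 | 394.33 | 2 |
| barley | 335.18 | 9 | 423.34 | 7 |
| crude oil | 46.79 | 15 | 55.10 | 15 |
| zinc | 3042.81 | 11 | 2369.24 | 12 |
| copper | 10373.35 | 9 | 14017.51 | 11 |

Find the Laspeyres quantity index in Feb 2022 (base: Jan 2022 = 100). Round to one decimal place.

Laspeyres quantity index uses base-period prices as weights.
ΣP(Jan 2022)·Q(Feb 2022) = 323.24×2 + 335.18×7 + 46.79×15 + 3042.81×12 + 10373.35×11 = 646.48 + 2346.26 + 701.85 + 36513.72 + 114106.85 = 154315.16
ΣP(Jan 2022)·Q(Jan 2022) = 323.24×3 + 335.18×9 + 46.79×15 + 3042.81×11 + 10373.35×9 = 969.72 + 3016.62 + 701.85 + 33470.91 + 93360.15 = 131519.25
Index = 154315.16 / 131519.25 × 100 = 117.3328

117.3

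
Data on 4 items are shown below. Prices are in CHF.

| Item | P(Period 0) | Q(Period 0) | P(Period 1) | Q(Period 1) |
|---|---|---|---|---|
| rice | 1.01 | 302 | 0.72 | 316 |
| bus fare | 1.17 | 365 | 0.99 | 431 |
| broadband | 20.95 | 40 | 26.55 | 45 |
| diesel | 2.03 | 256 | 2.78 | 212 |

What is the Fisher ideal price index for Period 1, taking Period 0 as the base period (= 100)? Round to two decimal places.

111.79

Laspeyres component (base-period weights):
ΣP(Period 1)Q(Period 0) = 0.72×302 + 0.99×365 + 26.55×40 + 2.78×256 = 217.44 + 361.35 + 1062 + 711.68 = 2352.47
ΣP(Period 0)Q(Period 0) = 1.01×302 + 1.17×365 + 20.95×40 + 2.03×256 = 305.02 + 427.05 + 838 + 519.68 = 2089.75
L = 2352.47 / 2089.75 × 100 = 112.5718
Paasche component (current-period weights):
ΣP(Period 1)Q(Period 1) = 0.72×316 + 0.99×431 + 26.55×45 + 2.78×212 = 227.52 + 426.69 + 1194.75 + 589.36 = 2438.32
ΣP(Period 0)Q(Period 1) = 1.01×316 + 1.17×431 + 20.95×45 + 2.03×212 = 319.16 + 504.27 + 942.75 + 430.36 = 2196.54
P = 2438.32 / 2196.54 × 100 = 111.0073
Fisher = √(L × P) = √(112.5718 × 111.0073) = 111.7868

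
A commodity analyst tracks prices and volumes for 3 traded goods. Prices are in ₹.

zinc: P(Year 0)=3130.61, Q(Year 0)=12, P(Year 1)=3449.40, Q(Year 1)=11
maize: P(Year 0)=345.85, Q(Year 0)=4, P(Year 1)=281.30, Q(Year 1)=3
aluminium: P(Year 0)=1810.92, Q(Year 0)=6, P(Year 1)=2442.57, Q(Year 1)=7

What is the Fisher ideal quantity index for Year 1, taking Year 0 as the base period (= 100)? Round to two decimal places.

Laspeyres component (base-period weights):
ΣP(Year 0)Q(Year 1) = 3130.61×11 + 345.85×3 + 1810.92×7 = 34436.71 + 1037.55 + 12676.44 = 48150.7
ΣP(Year 0)Q(Year 0) = 3130.61×12 + 345.85×4 + 1810.92×6 = 37567.32 + 1383.4 + 10865.52 = 49816.24
L = 48150.7 / 49816.24 × 100 = 96.6566
Paasche component (current-period weights):
ΣP(Year 1)Q(Year 1) = 3449.40×11 + 281.30×3 + 2442.57×7 = 37943.4 + 843.9 + 17097.99 = 55885.29
ΣP(Year 1)Q(Year 0) = 3449.40×12 + 281.30×4 + 2442.57×6 = 41392.8 + 1125.2 + 14655.42 = 57173.42
P = 55885.29 / 57173.42 × 100 = 97.7470
Fisher = √(L × P) = √(96.6566 × 97.7470) = 97.2003

97.20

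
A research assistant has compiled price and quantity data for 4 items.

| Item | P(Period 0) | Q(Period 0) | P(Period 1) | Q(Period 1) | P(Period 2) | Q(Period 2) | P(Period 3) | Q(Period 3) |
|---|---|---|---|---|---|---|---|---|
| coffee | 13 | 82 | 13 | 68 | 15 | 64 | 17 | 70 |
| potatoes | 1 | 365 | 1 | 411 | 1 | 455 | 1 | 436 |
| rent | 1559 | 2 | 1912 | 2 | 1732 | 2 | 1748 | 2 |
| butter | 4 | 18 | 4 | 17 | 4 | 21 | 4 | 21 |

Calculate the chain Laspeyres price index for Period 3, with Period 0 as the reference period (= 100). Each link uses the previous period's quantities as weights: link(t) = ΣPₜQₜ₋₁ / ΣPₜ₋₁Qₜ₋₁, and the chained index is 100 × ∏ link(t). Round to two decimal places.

Link Period 0→Period 1:
ΣP(Period 1)Q(Period 0) = 13×82 + 1×365 + 1912×2 + 4×18 = 1066 + 365 + 3824 + 72 = 5327
ΣP(Period 0)Q(Period 0) = 13×82 + 1×365 + 1559×2 + 4×18 = 1066 + 365 + 3118 + 72 = 4621
link = 5327/4621 = 1.152781
Link Period 1→Period 2:
ΣP(Period 2)Q(Period 1) = 15×68 + 1×411 + 1732×2 + 4×17 = 1020 + 411 + 3464 + 68 = 4963
ΣP(Period 1)Q(Period 1) = 13×68 + 1×411 + 1912×2 + 4×17 = 884 + 411 + 3824 + 68 = 5187
link = 4963/5187 = 0.956815
Link Period 2→Period 3:
ΣP(Period 3)Q(Period 2) = 17×64 + 1×455 + 1748×2 + 4×21 = 1088 + 455 + 3496 + 84 = 5123
ΣP(Period 2)Q(Period 2) = 15×64 + 1×455 + 1732×2 + 4×21 = 960 + 455 + 3464 + 84 = 4963
link = 5123/4963 = 1.032239
Chained index = 100 × 1.152781 × 0.956815 × 1.032239 = 113.8557

113.86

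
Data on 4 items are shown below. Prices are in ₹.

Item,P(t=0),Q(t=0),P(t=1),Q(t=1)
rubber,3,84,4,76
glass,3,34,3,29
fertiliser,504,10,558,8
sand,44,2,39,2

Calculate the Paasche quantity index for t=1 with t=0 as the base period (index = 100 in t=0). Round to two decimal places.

Paasche quantity index uses current-period prices as weights.
ΣP(t=1)·Q(t=1) = 4×76 + 3×29 + 558×8 + 39×2 = 304 + 87 + 4464 + 78 = 4933
ΣP(t=1)·Q(t=0) = 4×84 + 3×34 + 558×10 + 39×2 = 336 + 102 + 5580 + 78 = 6096
Index = 4933 / 6096 × 100 = 80.9219

80.92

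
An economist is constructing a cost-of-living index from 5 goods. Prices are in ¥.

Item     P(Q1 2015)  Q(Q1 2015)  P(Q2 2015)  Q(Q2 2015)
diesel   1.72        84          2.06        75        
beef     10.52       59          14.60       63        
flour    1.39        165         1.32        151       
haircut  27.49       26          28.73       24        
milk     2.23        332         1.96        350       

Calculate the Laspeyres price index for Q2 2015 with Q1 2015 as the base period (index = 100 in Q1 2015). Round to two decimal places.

Laspeyres price index uses base-period quantities as weights.
ΣP(Q2 2015)·Q(Q1 2015) = 2.06×84 + 14.60×59 + 1.32×165 + 28.73×26 + 1.96×332 = 173.04 + 861.4 + 217.8 + 746.98 + 650.72 = 2649.94
ΣP(Q1 2015)·Q(Q1 2015) = 1.72×84 + 10.52×59 + 1.39×165 + 27.49×26 + 2.23×332 = 144.48 + 620.68 + 229.35 + 714.74 + 740.36 = 2449.61
Index = 2649.94 / 2449.61 × 100 = 108.1780

108.18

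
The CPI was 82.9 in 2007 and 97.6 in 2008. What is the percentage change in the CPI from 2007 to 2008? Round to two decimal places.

Change = (97.6 − 82.9) / 82.9 × 100
       = 14.7 / 82.9 × 100 = 17.7322%

17.73%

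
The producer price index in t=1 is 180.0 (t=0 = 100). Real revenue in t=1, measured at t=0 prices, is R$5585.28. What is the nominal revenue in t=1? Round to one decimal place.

10053.5

Nominal = Real × (Index/100) = 5585.28 × (180.0/100)
        = 5585.28 × 1.800 = 10053.5040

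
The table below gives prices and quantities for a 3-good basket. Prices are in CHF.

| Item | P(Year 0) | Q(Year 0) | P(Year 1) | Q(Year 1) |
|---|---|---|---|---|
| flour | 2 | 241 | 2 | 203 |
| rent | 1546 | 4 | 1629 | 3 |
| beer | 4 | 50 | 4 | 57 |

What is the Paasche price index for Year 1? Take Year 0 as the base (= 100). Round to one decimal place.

104.7

Paasche price index uses current-period quantities as weights.
ΣP(Year 1)·Q(Year 1) = 2×203 + 1629×3 + 4×57 = 406 + 4887 + 228 = 5521
ΣP(Year 0)·Q(Year 1) = 2×203 + 1546×3 + 4×57 = 406 + 4638 + 228 = 5272
Index = 5521 / 5272 × 100 = 104.7231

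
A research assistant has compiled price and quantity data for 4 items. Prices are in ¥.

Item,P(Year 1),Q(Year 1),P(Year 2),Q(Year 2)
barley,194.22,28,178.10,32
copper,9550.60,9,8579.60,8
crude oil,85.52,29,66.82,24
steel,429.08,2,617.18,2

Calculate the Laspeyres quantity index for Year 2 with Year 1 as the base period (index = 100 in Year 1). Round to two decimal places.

Laspeyres quantity index uses base-period prices as weights.
ΣP(Year 1)·Q(Year 2) = 194.22×32 + 9550.60×8 + 85.52×24 + 429.08×2 = 6215.04 + 76404.8 + 2052.48 + 858.16 = 85530.48
ΣP(Year 1)·Q(Year 1) = 194.22×28 + 9550.60×9 + 85.52×29 + 429.08×2 = 5438.16 + 85955.4 + 2480.08 + 858.16 = 94731.8
Index = 85530.48 / 94731.8 × 100 = 90.2870

90.29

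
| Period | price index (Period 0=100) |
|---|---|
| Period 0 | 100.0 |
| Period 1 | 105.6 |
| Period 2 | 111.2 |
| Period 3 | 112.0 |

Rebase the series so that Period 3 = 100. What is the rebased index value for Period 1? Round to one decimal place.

94.3

Rebased(Period 1) = 105.6 / 112.0 × 100 = 94.2857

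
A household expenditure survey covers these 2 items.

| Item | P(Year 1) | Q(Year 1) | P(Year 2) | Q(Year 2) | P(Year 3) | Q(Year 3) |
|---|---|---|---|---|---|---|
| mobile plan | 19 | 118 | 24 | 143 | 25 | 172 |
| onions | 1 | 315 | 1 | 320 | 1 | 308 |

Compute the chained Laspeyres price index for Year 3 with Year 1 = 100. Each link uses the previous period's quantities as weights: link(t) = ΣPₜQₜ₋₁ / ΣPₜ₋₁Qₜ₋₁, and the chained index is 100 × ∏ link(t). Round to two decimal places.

127.76

Link Year 1→Year 2:
ΣP(Year 2)Q(Year 1) = 24×118 + 1×315 = 2832 + 315 = 3147
ΣP(Year 1)Q(Year 1) = 19×118 + 1×315 = 2242 + 315 = 2557
link = 3147/2557 = 1.230739
Link Year 2→Year 3:
ΣP(Year 3)Q(Year 2) = 25×143 + 1×320 = 3575 + 320 = 3895
ΣP(Year 2)Q(Year 2) = 24×143 + 1×320 = 3432 + 320 = 3752
link = 3895/3752 = 1.038113
Chained index = 100 × 1.230739 × 1.038113 = 127.7646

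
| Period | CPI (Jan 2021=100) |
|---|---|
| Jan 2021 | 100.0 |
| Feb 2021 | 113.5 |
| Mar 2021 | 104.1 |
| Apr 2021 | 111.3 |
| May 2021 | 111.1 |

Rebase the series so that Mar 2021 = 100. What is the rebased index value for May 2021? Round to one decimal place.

106.7

Rebased(May 2021) = 111.1 / 104.1 × 100 = 106.7243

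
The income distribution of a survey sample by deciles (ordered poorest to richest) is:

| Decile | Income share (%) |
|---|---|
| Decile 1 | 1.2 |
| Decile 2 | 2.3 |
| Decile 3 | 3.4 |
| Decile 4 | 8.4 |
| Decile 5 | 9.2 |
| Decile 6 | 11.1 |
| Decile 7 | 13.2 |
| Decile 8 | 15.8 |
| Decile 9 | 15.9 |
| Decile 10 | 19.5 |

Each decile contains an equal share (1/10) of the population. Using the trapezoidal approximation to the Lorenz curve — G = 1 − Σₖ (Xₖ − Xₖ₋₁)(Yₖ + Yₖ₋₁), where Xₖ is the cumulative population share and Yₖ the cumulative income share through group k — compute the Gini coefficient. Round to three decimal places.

Cumulative income shares Yₖ: 0.0120, 0.0350, 0.0690, 0.1530, 0.2450, 0.3560, 0.4880, 0.6460, 0.8050, 1.0000
Σ (Xₖ−Xₖ₋₁)(Yₖ+Yₖ₋₁) = (1/10)(0.0120+0.0000) + (1/10)(0.0350+0.0120) + (1/10)(0.0690+0.0350) + (1/10)(0.1530+0.0690) + (1/10)(0.2450+0.1530) + (1/10)(0.3560+0.2450) + (1/10)(0.4880+0.3560) + (1/10)(0.6460+0.4880) + (1/10)(0.8050+0.6460) + (1/10)(1.0000+0.8050)
  = 0.0012 + 0.0047 + 0.0104 + 0.0222 + 0.0398 + 0.0601 + 0.0844 + 0.1134 + 0.1451 + 0.1805 = 0.6618
G = 1 − 0.6618 = 0.3382

0.338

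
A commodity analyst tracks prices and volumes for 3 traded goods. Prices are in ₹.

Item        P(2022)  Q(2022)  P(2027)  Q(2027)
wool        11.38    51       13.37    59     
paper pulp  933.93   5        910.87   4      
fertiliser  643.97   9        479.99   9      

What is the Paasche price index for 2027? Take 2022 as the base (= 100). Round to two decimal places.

85.78

Paasche price index uses current-period quantities as weights.
ΣP(2027)·Q(2027) = 13.37×59 + 910.87×4 + 479.99×9 = 788.83 + 3643.48 + 4319.91 = 8752.22
ΣP(2022)·Q(2027) = 11.38×59 + 933.93×4 + 643.97×9 = 671.42 + 3735.72 + 5795.73 = 10202.87
Index = 8752.22 / 10202.87 × 100 = 85.7819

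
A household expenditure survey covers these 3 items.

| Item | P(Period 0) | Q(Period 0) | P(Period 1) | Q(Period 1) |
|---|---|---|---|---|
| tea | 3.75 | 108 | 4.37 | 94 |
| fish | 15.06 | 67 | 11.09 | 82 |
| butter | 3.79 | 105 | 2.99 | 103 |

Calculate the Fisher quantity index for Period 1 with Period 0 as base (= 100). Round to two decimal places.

107.81

Laspeyres component (base-period weights):
ΣP(Period 0)Q(Period 1) = 3.75×94 + 15.06×82 + 3.79×103 = 352.5 + 1234.92 + 390.37 = 1977.79
ΣP(Period 0)Q(Period 0) = 3.75×108 + 15.06×67 + 3.79×105 = 405 + 1009.02 + 397.95 = 1811.97
L = 1977.79 / 1811.97 × 100 = 109.1514
Paasche component (current-period weights):
ΣP(Period 1)Q(Period 1) = 4.37×94 + 11.09×82 + 2.99×103 = 410.78 + 909.38 + 307.97 = 1628.13
ΣP(Period 1)Q(Period 0) = 4.37×108 + 11.09×67 + 2.99×105 = 471.96 + 743.03 + 313.95 = 1528.94
P = 1628.13 / 1528.94 × 100 = 106.4875
Fisher = √(L × P) = √(109.1514 × 106.4875) = 107.8112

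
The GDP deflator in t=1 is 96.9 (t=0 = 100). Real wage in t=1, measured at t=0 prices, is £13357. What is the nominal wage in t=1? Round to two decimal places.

12942.93

Nominal = Real × (Index/100) = 13357 × (96.9/100)
        = 13357 × 0.969 = 12942.9330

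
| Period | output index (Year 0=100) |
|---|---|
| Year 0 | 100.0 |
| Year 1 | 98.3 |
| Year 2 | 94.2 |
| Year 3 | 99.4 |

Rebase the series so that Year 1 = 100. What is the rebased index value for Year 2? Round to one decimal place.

Rebased(Year 2) = 94.2 / 98.3 × 100 = 95.8291

95.8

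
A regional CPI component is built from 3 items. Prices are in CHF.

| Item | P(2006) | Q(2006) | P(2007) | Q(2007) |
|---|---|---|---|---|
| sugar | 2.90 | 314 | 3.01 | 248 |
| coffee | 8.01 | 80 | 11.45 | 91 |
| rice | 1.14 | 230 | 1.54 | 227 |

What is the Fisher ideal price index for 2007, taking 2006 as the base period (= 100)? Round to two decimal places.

123.69

Laspeyres component (base-period weights):
ΣP(2007)Q(2006) = 3.01×314 + 11.45×80 + 1.54×230 = 945.14 + 916 + 354.2 = 2215.34
ΣP(2006)Q(2006) = 2.90×314 + 8.01×80 + 1.14×230 = 910.6 + 640.8 + 262.2 = 1813.6
L = 2215.34 / 1813.6 × 100 = 122.1515
Paasche component (current-period weights):
ΣP(2007)Q(2007) = 3.01×248 + 11.45×91 + 1.54×227 = 746.48 + 1041.95 + 349.58 = 2138.01
ΣP(2006)Q(2007) = 2.90×248 + 8.01×91 + 1.14×227 = 719.2 + 728.91 + 258.78 = 1706.89
P = 2138.01 / 1706.89 × 100 = 125.2576
Fisher = √(L × P) = √(122.1515 × 125.2576) = 123.6948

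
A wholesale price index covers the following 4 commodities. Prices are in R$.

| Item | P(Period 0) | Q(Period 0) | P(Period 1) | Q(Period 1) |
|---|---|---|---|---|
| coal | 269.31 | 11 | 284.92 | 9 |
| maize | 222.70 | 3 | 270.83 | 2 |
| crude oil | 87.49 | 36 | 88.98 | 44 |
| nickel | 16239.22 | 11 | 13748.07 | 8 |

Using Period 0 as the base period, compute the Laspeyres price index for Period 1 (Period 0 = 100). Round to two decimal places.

85.42

Laspeyres price index uses base-period quantities as weights.
ΣP(Period 1)·Q(Period 0) = 284.92×11 + 270.83×3 + 88.98×36 + 13748.07×11 = 3134.12 + 812.49 + 3203.28 + 151228.77 = 158378.66
ΣP(Period 0)·Q(Period 0) = 269.31×11 + 222.70×3 + 87.49×36 + 16239.22×11 = 2962.41 + 668.1 + 3149.64 + 178631.42 = 185411.57
Index = 158378.66 / 185411.57 × 100 = 85.4201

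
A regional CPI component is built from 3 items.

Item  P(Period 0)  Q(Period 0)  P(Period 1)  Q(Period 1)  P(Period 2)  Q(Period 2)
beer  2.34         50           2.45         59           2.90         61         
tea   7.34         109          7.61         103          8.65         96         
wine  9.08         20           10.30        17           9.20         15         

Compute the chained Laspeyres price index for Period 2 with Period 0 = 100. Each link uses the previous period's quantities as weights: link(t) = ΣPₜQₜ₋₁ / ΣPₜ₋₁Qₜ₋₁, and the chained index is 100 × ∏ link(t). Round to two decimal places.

Link Period 0→Period 1:
ΣP(Period 1)Q(Period 0) = 2.45×50 + 7.61×109 + 10.30×20 = 122.5 + 829.49 + 206 = 1157.99
ΣP(Period 0)Q(Period 0) = 2.34×50 + 7.34×109 + 9.08×20 = 117 + 800.06 + 181.6 = 1098.66
link = 1157.99/1098.66 = 1.054002
Link Period 1→Period 2:
ΣP(Period 2)Q(Period 1) = 2.90×59 + 8.65×103 + 9.20×17 = 171.1 + 890.95 + 156.4 = 1218.45
ΣP(Period 1)Q(Period 1) = 2.45×59 + 7.61×103 + 10.30×17 = 144.55 + 783.83 + 175.1 = 1103.48
link = 1218.45/1103.48 = 1.104189
Chained index = 100 × 1.054002 × 1.104189 = 116.3817

116.38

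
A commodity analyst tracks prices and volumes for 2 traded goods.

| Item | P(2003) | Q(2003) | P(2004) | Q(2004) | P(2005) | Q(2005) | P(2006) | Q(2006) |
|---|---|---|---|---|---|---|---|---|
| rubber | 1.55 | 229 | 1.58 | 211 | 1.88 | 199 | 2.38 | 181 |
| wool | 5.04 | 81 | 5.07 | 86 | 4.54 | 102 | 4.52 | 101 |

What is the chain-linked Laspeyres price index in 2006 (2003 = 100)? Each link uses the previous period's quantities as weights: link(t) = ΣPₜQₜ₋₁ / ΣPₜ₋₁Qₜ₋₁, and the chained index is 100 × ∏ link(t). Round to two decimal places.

115.60

Link 2003→2004:
ΣP(2004)Q(2003) = 1.58×229 + 5.07×81 = 361.82 + 410.67 = 772.49
ΣP(2003)Q(2003) = 1.55×229 + 5.04×81 = 354.95 + 408.24 = 763.19
link = 772.49/763.19 = 1.012186
Link 2004→2005:
ΣP(2005)Q(2004) = 1.88×211 + 4.54×86 = 396.68 + 390.44 = 787.12
ΣP(2004)Q(2004) = 1.58×211 + 5.07×86 = 333.38 + 436.02 = 769.4
link = 787.12/769.4 = 1.023031
Link 2005→2006:
ΣP(2006)Q(2005) = 2.38×199 + 4.52×102 = 473.62 + 461.04 = 934.66
ΣP(2005)Q(2005) = 1.88×199 + 4.54×102 = 374.12 + 463.08 = 837.2
link = 934.66/837.2 = 1.116412
Chained index = 100 × 1.012186 × 1.023031 × 1.116412 = 115.6041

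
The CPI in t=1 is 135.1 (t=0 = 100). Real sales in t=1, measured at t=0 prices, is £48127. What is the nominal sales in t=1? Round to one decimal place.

65019.6

Nominal = Real × (Index/100) = 48127 × (135.1/100)
        = 48127 × 1.351 = 65019.5770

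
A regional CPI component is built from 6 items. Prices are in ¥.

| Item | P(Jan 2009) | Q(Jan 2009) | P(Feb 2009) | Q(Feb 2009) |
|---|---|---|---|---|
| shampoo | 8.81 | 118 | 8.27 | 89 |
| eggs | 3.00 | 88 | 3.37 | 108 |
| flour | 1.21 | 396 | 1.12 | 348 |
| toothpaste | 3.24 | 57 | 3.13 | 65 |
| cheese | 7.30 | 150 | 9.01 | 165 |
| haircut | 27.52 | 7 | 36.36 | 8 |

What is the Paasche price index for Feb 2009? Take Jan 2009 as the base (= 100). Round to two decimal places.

Paasche price index uses current-period quantities as weights.
ΣP(Feb 2009)·Q(Feb 2009) = 8.27×89 + 3.37×108 + 1.12×348 + 3.13×65 + 9.01×165 + 36.36×8 = 736.03 + 363.96 + 389.76 + 203.45 + 1486.65 + 290.88 = 3470.73
ΣP(Jan 2009)·Q(Feb 2009) = 8.81×89 + 3.00×108 + 1.21×348 + 3.24×65 + 7.30×165 + 27.52×8 = 784.09 + 324 + 421.08 + 210.6 + 1204.5 + 220.16 = 3164.43
Index = 3470.73 / 3164.43 × 100 = 109.6795

109.68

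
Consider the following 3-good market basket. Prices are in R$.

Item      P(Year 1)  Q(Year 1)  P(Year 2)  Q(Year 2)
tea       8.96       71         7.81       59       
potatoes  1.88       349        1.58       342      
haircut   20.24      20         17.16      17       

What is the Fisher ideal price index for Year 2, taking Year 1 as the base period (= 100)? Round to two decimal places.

85.34

Laspeyres component (base-period weights):
ΣP(Year 2)Q(Year 1) = 7.81×71 + 1.58×349 + 17.16×20 = 554.51 + 551.42 + 343.2 = 1449.13
ΣP(Year 1)Q(Year 1) = 8.96×71 + 1.88×349 + 20.24×20 = 636.16 + 656.12 + 404.8 = 1697.08
L = 1449.13 / 1697.08 × 100 = 85.3896
Paasche component (current-period weights):
ΣP(Year 2)Q(Year 2) = 7.81×59 + 1.58×342 + 17.16×17 = 460.79 + 540.36 + 291.72 = 1292.87
ΣP(Year 1)Q(Year 2) = 8.96×59 + 1.88×342 + 20.24×17 = 528.64 + 642.96 + 344.08 = 1515.68
P = 1292.87 / 1515.68 × 100 = 85.2997
Fisher = √(L × P) = √(85.3896 × 85.2997) = 85.3446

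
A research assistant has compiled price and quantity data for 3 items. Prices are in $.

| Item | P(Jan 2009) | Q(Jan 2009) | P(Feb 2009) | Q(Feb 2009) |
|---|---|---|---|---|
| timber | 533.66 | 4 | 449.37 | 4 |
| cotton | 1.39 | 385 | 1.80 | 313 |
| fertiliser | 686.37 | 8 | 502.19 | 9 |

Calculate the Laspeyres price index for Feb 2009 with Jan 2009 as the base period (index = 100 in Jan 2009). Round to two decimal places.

Laspeyres price index uses base-period quantities as weights.
ΣP(Feb 2009)·Q(Jan 2009) = 449.37×4 + 1.80×385 + 502.19×8 = 1797.48 + 693 + 4017.52 = 6508
ΣP(Jan 2009)·Q(Jan 2009) = 533.66×4 + 1.39×385 + 686.37×8 = 2134.64 + 535.15 + 5490.96 = 8160.75
Index = 6508 / 8160.75 × 100 = 79.7476

79.75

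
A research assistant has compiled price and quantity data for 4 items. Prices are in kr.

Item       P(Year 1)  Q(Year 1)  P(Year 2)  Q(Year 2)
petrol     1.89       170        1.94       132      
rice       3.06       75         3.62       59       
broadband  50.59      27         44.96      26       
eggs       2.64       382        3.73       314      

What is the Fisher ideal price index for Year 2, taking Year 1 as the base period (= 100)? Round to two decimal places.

Laspeyres component (base-period weights):
ΣP(Year 2)Q(Year 1) = 1.94×170 + 3.62×75 + 44.96×27 + 3.73×382 = 329.8 + 271.5 + 1213.92 + 1424.86 = 3240.08
ΣP(Year 1)Q(Year 1) = 1.89×170 + 3.06×75 + 50.59×27 + 2.64×382 = 321.3 + 229.5 + 1365.93 + 1008.48 = 2925.21
L = 3240.08 / 2925.21 × 100 = 110.7640
Paasche component (current-period weights):
ΣP(Year 2)Q(Year 2) = 1.94×132 + 3.62×59 + 44.96×26 + 3.73×314 = 256.08 + 213.58 + 1168.96 + 1171.22 = 2809.84
ΣP(Year 1)Q(Year 2) = 1.89×132 + 3.06×59 + 50.59×26 + 2.64×314 = 249.48 + 180.54 + 1315.34 + 828.96 = 2574.32
P = 2809.84 / 2574.32 × 100 = 109.1488
Fisher = √(L × P) = √(110.7640 × 109.1488) = 109.9535

109.95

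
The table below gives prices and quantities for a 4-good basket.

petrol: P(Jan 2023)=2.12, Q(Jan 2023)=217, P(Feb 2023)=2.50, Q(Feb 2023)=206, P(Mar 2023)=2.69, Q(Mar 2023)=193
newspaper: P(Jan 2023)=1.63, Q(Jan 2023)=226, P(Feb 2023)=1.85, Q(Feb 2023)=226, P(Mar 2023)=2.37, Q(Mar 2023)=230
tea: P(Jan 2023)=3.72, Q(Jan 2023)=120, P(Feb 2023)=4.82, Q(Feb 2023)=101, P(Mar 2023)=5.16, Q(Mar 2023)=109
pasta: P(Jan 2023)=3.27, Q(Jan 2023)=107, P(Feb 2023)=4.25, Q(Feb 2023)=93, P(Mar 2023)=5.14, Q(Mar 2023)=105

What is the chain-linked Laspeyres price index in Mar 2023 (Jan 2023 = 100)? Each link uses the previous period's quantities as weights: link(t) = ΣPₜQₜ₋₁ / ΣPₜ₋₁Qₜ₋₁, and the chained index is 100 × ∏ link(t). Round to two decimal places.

Link Jan 2023→Feb 2023:
ΣP(Feb 2023)Q(Jan 2023) = 2.50×217 + 1.85×226 + 4.82×120 + 4.25×107 = 542.5 + 418.1 + 578.4 + 454.75 = 1993.75
ΣP(Jan 2023)Q(Jan 2023) = 2.12×217 + 1.63×226 + 3.72×120 + 3.27×107 = 460.04 + 368.38 + 446.4 + 349.89 = 1624.71
link = 1993.75/1624.71 = 1.227142
Link Feb 2023→Mar 2023:
ΣP(Mar 2023)Q(Feb 2023) = 2.69×206 + 2.37×226 + 5.16×101 + 5.14×93 = 554.14 + 535.62 + 521.16 + 478.02 = 2088.94
ΣP(Feb 2023)Q(Feb 2023) = 2.50×206 + 1.85×226 + 4.82×101 + 4.25×93 = 515 + 418.1 + 486.82 + 395.25 = 1815.17
link = 2088.94/1815.17 = 1.150823
Chained index = 100 × 1.227142 × 1.150823 = 141.2224

141.22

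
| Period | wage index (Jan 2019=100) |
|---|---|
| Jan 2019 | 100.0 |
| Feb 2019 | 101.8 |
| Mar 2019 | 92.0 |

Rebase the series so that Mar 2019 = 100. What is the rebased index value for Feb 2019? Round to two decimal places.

Rebased(Feb 2019) = 101.8 / 92.0 × 100 = 110.6522

110.65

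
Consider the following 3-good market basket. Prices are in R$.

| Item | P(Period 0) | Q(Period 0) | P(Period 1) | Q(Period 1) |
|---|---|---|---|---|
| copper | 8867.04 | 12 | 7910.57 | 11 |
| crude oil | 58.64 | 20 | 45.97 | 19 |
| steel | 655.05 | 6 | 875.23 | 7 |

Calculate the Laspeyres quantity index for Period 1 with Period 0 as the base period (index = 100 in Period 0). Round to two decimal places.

Laspeyres quantity index uses base-period prices as weights.
ΣP(Period 0)·Q(Period 1) = 8867.04×11 + 58.64×19 + 655.05×7 = 97537.44 + 1114.16 + 4585.35 = 103236.95
ΣP(Period 0)·Q(Period 0) = 8867.04×12 + 58.64×20 + 655.05×6 = 106404.48 + 1172.8 + 3930.3 = 111507.58
Index = 103236.95 / 111507.58 × 100 = 92.5829

92.58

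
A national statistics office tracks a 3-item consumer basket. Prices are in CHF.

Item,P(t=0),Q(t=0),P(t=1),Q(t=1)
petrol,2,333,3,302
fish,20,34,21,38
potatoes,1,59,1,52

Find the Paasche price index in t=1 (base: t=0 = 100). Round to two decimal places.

Paasche price index uses current-period quantities as weights.
ΣP(t=1)·Q(t=1) = 3×302 + 21×38 + 1×52 = 906 + 798 + 52 = 1756
ΣP(t=0)·Q(t=1) = 2×302 + 20×38 + 1×52 = 604 + 760 + 52 = 1416
Index = 1756 / 1416 × 100 = 124.0113

124.01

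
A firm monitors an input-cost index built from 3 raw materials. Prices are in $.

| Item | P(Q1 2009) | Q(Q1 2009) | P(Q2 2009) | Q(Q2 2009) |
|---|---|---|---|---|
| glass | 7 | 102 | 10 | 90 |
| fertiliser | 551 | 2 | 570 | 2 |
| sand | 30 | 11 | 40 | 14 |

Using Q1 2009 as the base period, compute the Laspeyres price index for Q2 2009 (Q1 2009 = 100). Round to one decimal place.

121.2

Laspeyres price index uses base-period quantities as weights.
ΣP(Q2 2009)·Q(Q1 2009) = 10×102 + 570×2 + 40×11 = 1020 + 1140 + 440 = 2600
ΣP(Q1 2009)·Q(Q1 2009) = 7×102 + 551×2 + 30×11 = 714 + 1102 + 330 = 2146
Index = 2600 / 2146 × 100 = 121.1556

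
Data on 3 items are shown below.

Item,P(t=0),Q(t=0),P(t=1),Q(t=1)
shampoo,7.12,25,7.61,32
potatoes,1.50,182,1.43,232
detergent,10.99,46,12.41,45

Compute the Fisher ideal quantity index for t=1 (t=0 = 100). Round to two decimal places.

Laspeyres component (base-period weights):
ΣP(t=0)Q(t=1) = 7.12×32 + 1.50×232 + 10.99×45 = 227.84 + 348 + 494.55 = 1070.39
ΣP(t=0)Q(t=0) = 7.12×25 + 1.50×182 + 10.99×46 = 178 + 273 + 505.54 = 956.54
L = 1070.39 / 956.54 × 100 = 111.9023
Paasche component (current-period weights):
ΣP(t=1)Q(t=1) = 7.61×32 + 1.43×232 + 12.41×45 = 243.52 + 331.76 + 558.45 = 1133.73
ΣP(t=1)Q(t=0) = 7.61×25 + 1.43×182 + 12.41×46 = 190.25 + 260.26 + 570.86 = 1021.37
P = 1133.73 / 1021.37 × 100 = 111.0009
Fisher = √(L × P) = √(111.9023 × 111.0009) = 111.4507

111.45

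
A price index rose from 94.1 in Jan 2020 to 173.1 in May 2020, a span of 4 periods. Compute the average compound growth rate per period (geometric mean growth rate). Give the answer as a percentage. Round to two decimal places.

16.46%

Growth factor = (173.1/94.1)^(1/4) = (1.839532)^(1/4) = 1.164600
Growth rate = 1.164600 − 1 = 0.164600 = 16.4600%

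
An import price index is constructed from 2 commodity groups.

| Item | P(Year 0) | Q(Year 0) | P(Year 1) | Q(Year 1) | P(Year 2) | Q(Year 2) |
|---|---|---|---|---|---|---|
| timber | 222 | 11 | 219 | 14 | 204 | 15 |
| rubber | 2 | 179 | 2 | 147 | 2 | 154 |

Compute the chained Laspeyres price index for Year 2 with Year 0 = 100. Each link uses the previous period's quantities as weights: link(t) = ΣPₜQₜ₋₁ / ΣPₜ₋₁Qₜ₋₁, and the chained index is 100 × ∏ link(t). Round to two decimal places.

92.65

Link Year 0→Year 1:
ΣP(Year 1)Q(Year 0) = 219×11 + 2×179 = 2409 + 358 = 2767
ΣP(Year 0)Q(Year 0) = 222×11 + 2×179 = 2442 + 358 = 2800
link = 2767/2800 = 0.988214
Link Year 1→Year 2:
ΣP(Year 2)Q(Year 1) = 204×14 + 2×147 = 2856 + 294 = 3150
ΣP(Year 1)Q(Year 1) = 219×14 + 2×147 = 3066 + 294 = 3360
link = 3150/3360 = 0.937500
Chained index = 100 × 0.988214 × 0.937500 = 92.6451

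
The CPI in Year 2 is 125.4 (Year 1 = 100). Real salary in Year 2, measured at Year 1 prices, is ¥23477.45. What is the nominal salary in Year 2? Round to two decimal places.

29440.72

Nominal = Real × (Index/100) = 23477.45 × (125.4/100)
        = 23477.45 × 1.254 = 29440.7223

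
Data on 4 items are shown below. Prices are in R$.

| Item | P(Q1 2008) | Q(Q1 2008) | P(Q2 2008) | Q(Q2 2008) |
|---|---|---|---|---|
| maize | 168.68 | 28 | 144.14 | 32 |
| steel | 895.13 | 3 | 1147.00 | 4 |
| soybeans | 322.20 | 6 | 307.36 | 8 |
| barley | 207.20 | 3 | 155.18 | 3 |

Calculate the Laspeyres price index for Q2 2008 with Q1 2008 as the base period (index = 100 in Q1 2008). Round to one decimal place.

Laspeyres price index uses base-period quantities as weights.
ΣP(Q2 2008)·Q(Q1 2008) = 144.14×28 + 1147.00×3 + 307.36×6 + 155.18×3 = 4035.92 + 3441 + 1844.16 + 465.54 = 9786.62
ΣP(Q1 2008)·Q(Q1 2008) = 168.68×28 + 895.13×3 + 322.20×6 + 207.20×3 = 4723.04 + 2685.39 + 1933.2 + 621.6 = 9963.23
Index = 9786.62 / 9963.23 × 100 = 98.2274

98.2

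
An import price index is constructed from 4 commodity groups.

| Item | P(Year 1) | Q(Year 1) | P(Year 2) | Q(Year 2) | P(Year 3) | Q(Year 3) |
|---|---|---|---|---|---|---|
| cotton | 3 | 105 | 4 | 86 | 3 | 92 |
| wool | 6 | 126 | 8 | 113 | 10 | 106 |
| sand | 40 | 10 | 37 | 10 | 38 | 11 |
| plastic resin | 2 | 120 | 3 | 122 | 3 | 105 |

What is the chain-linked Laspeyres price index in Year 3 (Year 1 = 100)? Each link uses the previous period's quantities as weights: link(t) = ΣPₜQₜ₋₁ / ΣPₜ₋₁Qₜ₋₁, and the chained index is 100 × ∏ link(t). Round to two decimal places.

135.66

Link Year 1→Year 2:
ΣP(Year 2)Q(Year 1) = 4×105 + 8×126 + 37×10 + 3×120 = 420 + 1008 + 370 + 360 = 2158
ΣP(Year 1)Q(Year 1) = 3×105 + 6×126 + 40×10 + 2×120 = 315 + 756 + 400 + 240 = 1711
link = 2158/1711 = 1.261251
Link Year 2→Year 3:
ΣP(Year 3)Q(Year 2) = 3×86 + 10×113 + 38×10 + 3×122 = 258 + 1130 + 380 + 366 = 2134
ΣP(Year 2)Q(Year 2) = 4×86 + 8×113 + 37×10 + 3×122 = 344 + 904 + 370 + 366 = 1984
link = 2134/1984 = 1.075605
Chained index = 100 × 1.261251 × 1.075605 = 135.6607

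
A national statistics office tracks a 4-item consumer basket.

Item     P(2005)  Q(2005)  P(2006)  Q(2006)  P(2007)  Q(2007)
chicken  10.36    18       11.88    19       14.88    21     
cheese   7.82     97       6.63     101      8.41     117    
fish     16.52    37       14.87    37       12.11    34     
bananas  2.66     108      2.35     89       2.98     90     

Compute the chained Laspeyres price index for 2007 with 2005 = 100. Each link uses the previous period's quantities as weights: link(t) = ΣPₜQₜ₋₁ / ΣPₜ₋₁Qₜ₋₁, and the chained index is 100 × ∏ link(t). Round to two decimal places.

100.48

Link 2005→2006:
ΣP(2006)Q(2005) = 11.88×18 + 6.63×97 + 14.87×37 + 2.35×108 = 213.84 + 643.11 + 550.19 + 253.8 = 1660.94
ΣP(2005)Q(2005) = 10.36×18 + 7.82×97 + 16.52×37 + 2.66×108 = 186.48 + 758.54 + 611.24 + 287.28 = 1843.54
link = 1660.94/1843.54 = 0.900951
Link 2006→2007:
ΣP(2007)Q(2006) = 14.88×19 + 8.41×101 + 12.11×37 + 2.98×89 = 282.72 + 849.41 + 448.07 + 265.22 = 1845.42
ΣP(2006)Q(2006) = 11.88×19 + 6.63×101 + 14.87×37 + 2.35×89 = 225.72 + 669.63 + 550.19 + 209.15 = 1654.69
link = 1845.42/1654.69 = 1.115266
Chained index = 100 × 0.900951 × 1.115266 = 100.4801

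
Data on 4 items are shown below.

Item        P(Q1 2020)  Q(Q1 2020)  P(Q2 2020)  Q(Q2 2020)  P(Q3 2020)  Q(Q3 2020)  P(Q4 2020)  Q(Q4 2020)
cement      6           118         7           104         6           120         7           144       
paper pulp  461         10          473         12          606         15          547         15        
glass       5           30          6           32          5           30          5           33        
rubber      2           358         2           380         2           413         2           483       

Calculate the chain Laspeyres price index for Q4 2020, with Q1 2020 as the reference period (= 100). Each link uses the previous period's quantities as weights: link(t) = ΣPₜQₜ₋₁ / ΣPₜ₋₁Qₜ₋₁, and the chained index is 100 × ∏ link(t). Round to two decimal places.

Link Q1 2020→Q2 2020:
ΣP(Q2 2020)Q(Q1 2020) = 7×118 + 473×10 + 6×30 + 2×358 = 826 + 4730 + 180 + 716 = 6452
ΣP(Q1 2020)Q(Q1 2020) = 6×118 + 461×10 + 5×30 + 2×358 = 708 + 4610 + 150 + 716 = 6184
link = 6452/6184 = 1.043338
Link Q2 2020→Q3 2020:
ΣP(Q3 2020)Q(Q2 2020) = 6×104 + 606×12 + 5×32 + 2×380 = 624 + 7272 + 160 + 760 = 8816
ΣP(Q2 2020)Q(Q2 2020) = 7×104 + 473×12 + 6×32 + 2×380 = 728 + 5676 + 192 + 760 = 7356
link = 8816/7356 = 1.198477
Link Q3 2020→Q4 2020:
ΣP(Q4 2020)Q(Q3 2020) = 7×120 + 547×15 + 5×30 + 2×413 = 840 + 8205 + 150 + 826 = 10021
ΣP(Q3 2020)Q(Q3 2020) = 6×120 + 606×15 + 5×30 + 2×413 = 720 + 9090 + 150 + 826 = 10786
link = 10021/10786 = 0.929075
Chained index = 100 × 1.043338 × 1.198477 × 0.929075 = 116.1730

116.17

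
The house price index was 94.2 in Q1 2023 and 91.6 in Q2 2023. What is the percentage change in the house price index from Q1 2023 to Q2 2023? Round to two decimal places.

Change = (91.6 − 94.2) / 94.2 × 100
       = -2.6 / 94.2 × 100 = -2.7601%

-2.76%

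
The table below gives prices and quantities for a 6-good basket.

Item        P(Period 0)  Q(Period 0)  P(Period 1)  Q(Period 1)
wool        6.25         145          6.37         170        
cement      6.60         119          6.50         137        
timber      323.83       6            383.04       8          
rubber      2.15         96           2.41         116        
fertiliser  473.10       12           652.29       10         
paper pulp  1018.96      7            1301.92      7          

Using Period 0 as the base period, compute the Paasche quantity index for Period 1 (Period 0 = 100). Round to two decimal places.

Paasche quantity index uses current-period prices as weights.
ΣP(Period 1)·Q(Period 1) = 6.37×170 + 6.50×137 + 383.04×8 + 2.41×116 + 652.29×10 + 1301.92×7 = 1082.9 + 890.5 + 3064.32 + 279.56 + 6522.9 + 9113.44 = 20953.62
ΣP(Period 1)·Q(Period 0) = 6.37×145 + 6.50×119 + 383.04×6 + 2.41×96 + 652.29×12 + 1301.92×7 = 923.65 + 773.5 + 2298.24 + 231.36 + 7827.48 + 9113.44 = 21167.67
Index = 20953.62 / 21167.67 × 100 = 98.9888

98.99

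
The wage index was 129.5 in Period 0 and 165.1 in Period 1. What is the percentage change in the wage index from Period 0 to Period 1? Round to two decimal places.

Change = (165.1 − 129.5) / 129.5 × 100
       = 35.6 / 129.5 × 100 = 27.4903%

27.49%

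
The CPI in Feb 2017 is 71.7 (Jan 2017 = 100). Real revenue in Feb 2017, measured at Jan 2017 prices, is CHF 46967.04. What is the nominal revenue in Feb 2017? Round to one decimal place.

Nominal = Real × (Index/100) = 46967.04 × (71.7/100)
        = 46967.04 × 0.717 = 33675.3677

33675.4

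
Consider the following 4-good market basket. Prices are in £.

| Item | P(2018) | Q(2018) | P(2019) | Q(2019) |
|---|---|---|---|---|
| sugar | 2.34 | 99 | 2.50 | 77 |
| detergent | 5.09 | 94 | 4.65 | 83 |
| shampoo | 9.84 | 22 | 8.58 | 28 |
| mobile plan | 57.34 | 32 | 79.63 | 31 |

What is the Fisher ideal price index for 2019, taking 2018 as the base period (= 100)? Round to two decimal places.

Laspeyres component (base-period weights):
ΣP(2019)Q(2018) = 2.50×99 + 4.65×94 + 8.58×22 + 79.63×32 = 247.5 + 437.1 + 188.76 + 2548.16 = 3421.52
ΣP(2018)Q(2018) = 2.34×99 + 5.09×94 + 9.84×22 + 57.34×32 = 231.66 + 478.46 + 216.48 + 1834.88 = 2761.48
L = 3421.52 / 2761.48 × 100 = 123.9017
Paasche component (current-period weights):
ΣP(2019)Q(2019) = 2.50×77 + 4.65×83 + 8.58×28 + 79.63×31 = 192.5 + 385.95 + 240.24 + 2468.53 = 3287.22
ΣP(2018)Q(2019) = 2.34×77 + 5.09×83 + 9.84×28 + 57.34×31 = 180.18 + 422.47 + 275.52 + 1777.54 = 2655.71
P = 3287.22 / 2655.71 × 100 = 123.7793
Fisher = √(L × P) = √(123.9017 × 123.7793) = 123.8405

123.84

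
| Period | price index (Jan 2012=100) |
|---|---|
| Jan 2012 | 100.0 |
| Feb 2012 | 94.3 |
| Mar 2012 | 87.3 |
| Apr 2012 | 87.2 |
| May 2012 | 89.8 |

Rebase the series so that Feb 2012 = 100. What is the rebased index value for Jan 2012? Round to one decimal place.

Rebased(Jan 2012) = 100.0 / 94.3 × 100 = 106.0445

106.0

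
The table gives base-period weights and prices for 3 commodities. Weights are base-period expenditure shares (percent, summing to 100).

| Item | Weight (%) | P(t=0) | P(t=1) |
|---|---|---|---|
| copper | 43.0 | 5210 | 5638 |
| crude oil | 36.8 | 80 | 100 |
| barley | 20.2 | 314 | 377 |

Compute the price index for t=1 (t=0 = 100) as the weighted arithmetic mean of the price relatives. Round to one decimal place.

116.8

copper: 43.0 × (5638/5210) = 43.0 × 1.082150 = 46.5324
crude oil: 36.8 × (100/80) = 36.8 × 1.250000 = 46.0000
barley: 20.2 × (377/314) = 20.2 × 1.200637 = 24.2529
Index = Σ wᵢ·(p₁ᵢ/p₀ᵢ) = 46.5324 + 46.0000 + 24.2529 = 116.7853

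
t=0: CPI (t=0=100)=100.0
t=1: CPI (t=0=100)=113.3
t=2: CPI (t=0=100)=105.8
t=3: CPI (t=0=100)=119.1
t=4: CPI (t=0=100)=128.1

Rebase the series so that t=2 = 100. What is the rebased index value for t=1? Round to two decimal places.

107.09

Rebased(t=1) = 113.3 / 105.8 × 100 = 107.0888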